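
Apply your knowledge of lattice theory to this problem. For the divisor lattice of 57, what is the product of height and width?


Height = length of longest chain minus 1; width = size of largest antichain.
A maximum chain: 1 | 19 | 57  (height 2).
A maximum antichain: {3, 19}  (width 2).
Product = 2 * 2 = 4


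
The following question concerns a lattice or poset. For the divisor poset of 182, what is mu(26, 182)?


In a divisor lattice, mu(a,b) = mu(b/a) where mu is the classical Mobius function.
b/a = 182/26 = 7
Prime factorization of 7: primes [7]
7 is squarefree with 1 prime factor(s), so mu(7) = (-1)^1 = -1


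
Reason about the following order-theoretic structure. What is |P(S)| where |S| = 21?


Power set = 2^n.
2^21 = 2097152


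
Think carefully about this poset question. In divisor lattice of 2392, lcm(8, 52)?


Join=lcm.
gcd(8,52)=4
lcm=104


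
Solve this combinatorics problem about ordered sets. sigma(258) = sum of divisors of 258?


sigma(n) = sum of divisors.
Divisors of 258: [1, 2, 3, 6, 43, 86, 129, 258]
Sum = 528


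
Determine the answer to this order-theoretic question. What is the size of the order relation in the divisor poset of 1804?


The order relation is {(a,b) : a <= b}, reflexive so it includes (a,a).
Examples: (1,1), (1,11), (1,164), (1,1804), (1,2), ...
Total ordered pairs: 54


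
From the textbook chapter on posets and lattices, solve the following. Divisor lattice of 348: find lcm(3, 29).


In a divisor lattice, join = lcm (least common multiple).
gcd(3,29) = 1
lcm(3,29) = 3*29/gcd = 87/1 = 87


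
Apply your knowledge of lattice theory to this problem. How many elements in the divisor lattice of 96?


Divisors of 96: [1, 2, 3, 4, 6, 8, 12, 16, 24, 32, 48, 96]
Count: 12


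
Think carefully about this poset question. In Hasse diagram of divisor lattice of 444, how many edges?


A cover relation a -< b holds when a < b with no c strictly between.
Cover relations:
  1 -< 2
  1 -< 3
  1 -< 37
  2 -< 4
  2 -< 6
  2 -< 74
  3 -< 6
  3 -< 111
  ...12 more
Total: 20


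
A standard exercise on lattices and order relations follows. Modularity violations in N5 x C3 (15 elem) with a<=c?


Modular law: if a <= c then a v (b ^ c) = (a v b) ^ c.
Check all triples (a,b,c) with a <= c among 15 elements.
  e.g. a=(a,0), b=(c,0), c=(b,0): lhs=(a,0) != rhs=(b,0)
  e.g. a=(a,0), b=(c,1), c=(b,0): lhs=(a,0) != rhs=(b,0)
Total violating triples: 18


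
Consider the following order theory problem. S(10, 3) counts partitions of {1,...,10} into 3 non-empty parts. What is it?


S(n,k) = k*S(n-1,k) + S(n-1,k-1).
S(9,3) = 3025, S(9,2) = 255
S(10,3) = 3*3025 + 255 = 9075 + 255
S(10,3) = 9330


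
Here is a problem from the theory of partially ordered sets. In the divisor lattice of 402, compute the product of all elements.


Divisors of 402: [1, 2, 3, 6, 67, 134, 201, 402]
Product = n^(d(n)/2) = 402^(8/2)
Product = 26115852816


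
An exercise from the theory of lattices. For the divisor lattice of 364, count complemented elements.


An element a is complemented if some b has a meet b = bottom, a join b = top.
a is complemented iff gcd(a, n/a)=1, i.e. a is a unitary divisor of 364.
Complemented elements: 1, 4, 7, 13, 28, 52, ... (2 more)
Count: 8


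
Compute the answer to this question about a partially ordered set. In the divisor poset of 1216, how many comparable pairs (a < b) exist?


A comparable pair {a,b} has a < b or b < a in the order.
Count unordered pairs where one element is strictly below the other.
Examples: {1,2}, {1,4}, {1,8}, {1,16}, ...
Total comparable pairs: 70


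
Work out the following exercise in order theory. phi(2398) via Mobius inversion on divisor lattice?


phi(n) = n * prod_{p|n} (1 - 1/p).
Prime divisors of 2398: [2, 11, 109]
phi(2398) = 2398 * (1 - 1/2) * (1 - 1/11) * (1 - 1/109)
phi(2398) = 1080


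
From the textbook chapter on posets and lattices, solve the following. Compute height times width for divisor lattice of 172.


Height = length of longest chain minus 1; width = size of largest antichain.
A maximum chain: 1 | 43 | 86 | 172  (height 3).
A maximum antichain: {2, 43}  (width 2).
Product = 3 * 2 = 6


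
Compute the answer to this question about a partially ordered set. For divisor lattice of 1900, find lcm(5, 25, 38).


In a divisor lattice, join = lcm (least common multiple).
Compute lcm iteratively: start with first element, then lcm(current, next).
Elements: [5, 25, 38]
lcm(5,25) = 25
lcm(25,38) = 950
Final lcm = 950


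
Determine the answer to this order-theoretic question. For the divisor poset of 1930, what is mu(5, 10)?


In a divisor lattice, mu(a,b) = mu(b/a) where mu is the classical Mobius function.
b/a = 10/5 = 2
Prime factorization of 2: primes [2]
2 is squarefree with 1 prime factor(s), so mu(2) = (-1)^1 = -1


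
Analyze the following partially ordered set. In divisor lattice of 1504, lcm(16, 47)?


Join=lcm.
gcd(16,47)=1
lcm=752


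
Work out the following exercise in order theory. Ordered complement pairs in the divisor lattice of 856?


Complement pair (a,b): a meet b = bottom, a join b = top.
Here: gcd(a,b)=1 and lcm(a,b)=856, i.e. a*b=856 with a,b coprime.
Pairs found: (1,856), (8,107), (107,8), (856,1)
Total ordered pairs: 4


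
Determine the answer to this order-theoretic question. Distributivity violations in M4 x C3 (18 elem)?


Distributive law: a ^ (b v c) = (a ^ b) v (a ^ c).
Check all 18^3 = 5832 ordered triples (a,b,c).
  e.g. a=(a1,0), b=(a2,0), c=(a3,0): lhs=(a1,0) != rhs=(0,0)
  e.g. a=(a1,0), b=(a2,0), c=(a3,1): lhs=(a1,0) != rhs=(0,0)
Total violating triples: 648


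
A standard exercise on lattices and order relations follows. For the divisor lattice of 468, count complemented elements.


An element a is complemented if some b has a meet b = bottom, a join b = top.
a is complemented iff gcd(a, n/a)=1, i.e. a is a unitary divisor of 468.
Complemented elements: 1, 4, 9, 13, 36, 52, ... (2 more)
Count: 8


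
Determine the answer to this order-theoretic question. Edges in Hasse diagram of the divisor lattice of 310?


A cover relation a -< b holds when a < b with no c strictly between.
Cover relations:
  1 -< 2
  1 -< 5
  1 -< 31
  2 -< 10
  2 -< 62
  5 -< 10
  5 -< 155
  10 -< 310
  ...4 more
Total: 12


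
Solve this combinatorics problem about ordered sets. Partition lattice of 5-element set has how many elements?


B(n) = number of set partitions of an n-element set.
B(n) satisfies the recurrence: B(n+1) = sum_k C(n,k)*B(k).
B(5) = 52


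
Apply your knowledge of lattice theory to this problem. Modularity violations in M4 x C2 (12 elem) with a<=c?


Modular law: if a <= c then a v (b ^ c) = (a v b) ^ c.
Check all triples (a,b,c) with a <= c among 12 elements.
This lattice is modular (diamonds M_m and their chain-products are modular).
Total violating triples: 0


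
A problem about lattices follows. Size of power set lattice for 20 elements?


Power set = 2^n.
2^20 = 1048576


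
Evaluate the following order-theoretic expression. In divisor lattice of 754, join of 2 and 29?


In a divisor lattice, join = lcm (least common multiple).
gcd(2,29) = 1
lcm(2,29) = 2*29/gcd = 58/1 = 58


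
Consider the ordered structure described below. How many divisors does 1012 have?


Divisors of 1012: [1, 2, 4, 11, 22, 23, 44, 46, 92, 253, 506, 1012]
Count: 12


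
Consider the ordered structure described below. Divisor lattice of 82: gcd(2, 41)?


Meet=gcd.
gcd(2,41)=1


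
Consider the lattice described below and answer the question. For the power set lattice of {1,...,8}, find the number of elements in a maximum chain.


A chain is a totally ordered subset; we count the number of elements in a maximum chain.
Compute, for each element x, the size of the longest chain ending at x:
  {}: 1
  {1}: 2
  {2}: 2
  {3}: 2
  {4}: 2
  {5}: 2
  ...
A maximum chain: {} < {1} < {1,2} < {1,2,3} < {1,2,3,4} < {1,2,3,4,5} < {1,2,3,4,5,6} < {1,2,3,4,5,6,7} < {1,2,3,4,5,6,7,8}
Number of elements in the longest chain: 9


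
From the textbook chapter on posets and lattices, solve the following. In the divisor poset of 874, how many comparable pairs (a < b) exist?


A comparable pair {a,b} has a < b or b < a in the order.
Count unordered pairs where one element is strictly below the other.
Examples: {1,2}, {1,19}, {1,23}, {1,38}, ...
Total comparable pairs: 19


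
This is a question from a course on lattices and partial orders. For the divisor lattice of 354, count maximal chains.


A maximal chain goes from the minimum element to a maximal element via cover relations.
Counting all min-to-max paths in the cover graph.
Total maximal chains: 6


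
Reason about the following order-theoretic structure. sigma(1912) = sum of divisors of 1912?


sigma(n) = sum of divisors.
Divisors of 1912: [1, 2, 4, 8, 239, 478, 956, 1912]
Sum = 3600


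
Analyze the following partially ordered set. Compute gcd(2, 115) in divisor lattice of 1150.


In a divisor lattice, meet = gcd (greatest common divisor).
By Euclidean algorithm or factoring: gcd(2,115) = 1


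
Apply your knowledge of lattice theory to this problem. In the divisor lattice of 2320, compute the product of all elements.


Divisors of 2320: [1, 2, 4, 5, 8, 10, 16, 20, 29, 40, 58, 80, 116, 145, 232, 290, 464, 580, 1160, 2320]
Product = n^(d(n)/2) = 2320^(20/2)
Product = 4517309520537513613066240000000000


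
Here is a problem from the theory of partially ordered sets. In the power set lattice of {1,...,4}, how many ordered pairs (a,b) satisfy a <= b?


The order relation is {(a,b) : a <= b}, reflexive so it includes (a,a).
Examples: ({},{}), ({},{1,2}), ({},{1,2,3}), ({},{1,2,3,4}), ({},{1,2,4}), ...
Total ordered pairs: 81


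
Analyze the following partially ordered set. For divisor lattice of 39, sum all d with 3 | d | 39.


Interval [3,39] in divisors of 39: [3, 39]
Sum = 42


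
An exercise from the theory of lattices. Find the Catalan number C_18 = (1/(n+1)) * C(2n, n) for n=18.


C(n) = C(2n, n) / (n+1).
C(36, 18) = 9075135300
C(18) = 9075135300 / 19 = 477638700


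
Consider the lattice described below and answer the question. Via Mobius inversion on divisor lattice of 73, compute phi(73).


phi(n) = n * prod_{p|n} (1 - 1/p).
Prime divisors of 73: [73]
phi(73) = 73 * (1 - 1/73)
phi(73) = 72


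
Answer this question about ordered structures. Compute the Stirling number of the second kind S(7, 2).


S(n,k) = k*S(n-1,k) + S(n-1,k-1).
S(6,2) = 31, S(6,1) = 1
S(7,2) = 2*31 + 1 = 62 + 1
S(7,2) = 63


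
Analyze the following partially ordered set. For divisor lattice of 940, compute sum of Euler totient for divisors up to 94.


Divisors of 940 up to 94: [1, 2, 4, 5, 10, 20, 47, 94]
phi values: [1, 1, 2, 4, 4, 8, 46, 46]
Sum = 112


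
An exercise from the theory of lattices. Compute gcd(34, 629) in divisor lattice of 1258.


In a divisor lattice, meet = gcd (greatest common divisor).
By Euclidean algorithm or factoring: gcd(34,629) = 17


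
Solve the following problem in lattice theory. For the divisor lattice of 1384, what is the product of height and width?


Height = length of longest chain minus 1; width = size of largest antichain.
A maximum chain: 1 | 173 | 346 | 692 | 1384  (height 4).
A maximum antichain: {2, 173}  (width 2).
Product = 4 * 2 = 8


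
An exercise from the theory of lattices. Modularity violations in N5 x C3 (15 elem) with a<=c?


Modular law: if a <= c then a v (b ^ c) = (a v b) ^ c.
Check all triples (a,b,c) with a <= c among 15 elements.
  e.g. a=(a,0), b=(c,0), c=(b,0): lhs=(a,0) != rhs=(b,0)
  e.g. a=(a,0), b=(c,1), c=(b,0): lhs=(a,0) != rhs=(b,0)
Total violating triples: 18


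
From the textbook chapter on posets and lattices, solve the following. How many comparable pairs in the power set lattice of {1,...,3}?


A comparable pair {a,b} has a < b or b < a in the order.
Count unordered pairs where one element is strictly below the other.
Examples: {{},{1}}, {{},{2}}, {{},{3}}, {{},{1,2}}, ...
Total comparable pairs: 19


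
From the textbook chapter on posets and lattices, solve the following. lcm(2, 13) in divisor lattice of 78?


Join=lcm.
gcd(2,13)=1
lcm=26


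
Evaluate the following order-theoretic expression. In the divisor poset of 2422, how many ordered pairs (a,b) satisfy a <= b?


The order relation is {(a,b) : a <= b}, reflexive so it includes (a,a).
Examples: (1,1), (1,1211), (1,14), (1,173), (1,2), ...
Total ordered pairs: 27


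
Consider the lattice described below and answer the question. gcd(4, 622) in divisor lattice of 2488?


Meet=gcd.
gcd(4,622)=2


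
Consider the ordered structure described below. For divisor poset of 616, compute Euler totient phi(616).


phi(n) = n * prod_{p|n} (1 - 1/p).
Prime divisors of 616: [2, 7, 11]
phi(616) = 616 * (1 - 1/2) * (1 - 1/7) * (1 - 1/11)
phi(616) = 240


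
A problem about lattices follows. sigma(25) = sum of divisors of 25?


sigma(n) = sum of divisors.
Divisors of 25: [1, 5, 25]
Sum = 31


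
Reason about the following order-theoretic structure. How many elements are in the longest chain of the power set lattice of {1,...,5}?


A chain is a totally ordered subset; we count the number of elements in a maximum chain.
Compute, for each element x, the size of the longest chain ending at x:
  {}: 1
  {1}: 2
  {2}: 2
  {3}: 2
  {4}: 2
  {5}: 2
  ...
A maximum chain: {} < {1} < {1,2} < {1,2,3} < {1,2,3,4} < {1,2,3,4,5}
Number of elements in the longest chain: 6


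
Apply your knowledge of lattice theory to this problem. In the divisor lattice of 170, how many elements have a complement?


An element a is complemented if some b has a meet b = bottom, a join b = top.
a is complemented iff gcd(a, n/a)=1, i.e. a is a unitary divisor of 170.
Complemented elements: 1, 2, 5, 10, 17, 34, ... (2 more)
Count: 8


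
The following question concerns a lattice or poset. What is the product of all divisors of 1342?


Divisors of 1342: [1, 2, 11, 22, 61, 122, 671, 1342]
Product = n^(d(n)/2) = 1342^(8/2)
Product = 3243471329296


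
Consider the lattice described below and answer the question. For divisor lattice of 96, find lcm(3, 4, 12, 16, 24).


In a divisor lattice, join = lcm (least common multiple).
Compute lcm iteratively: start with first element, then lcm(current, next).
Elements: [3, 4, 12, 16, 24]
lcm(3,4) = 12
lcm(12,12) = 12
lcm(12,16) = 48
lcm(48,24) = 48
Final lcm = 48


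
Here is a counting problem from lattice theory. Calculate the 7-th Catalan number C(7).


C(n) = C(2n, n) / (n+1).
C(14, 7) = 3432
C(7) = 3432 / 8 = 429


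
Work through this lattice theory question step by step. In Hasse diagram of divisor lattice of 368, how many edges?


A cover relation a -< b holds when a < b with no c strictly between.
Cover relations:
  1 -< 2
  1 -< 23
  2 -< 4
  2 -< 46
  4 -< 8
  4 -< 92
  8 -< 16
  8 -< 184
  ...5 more
Total: 13


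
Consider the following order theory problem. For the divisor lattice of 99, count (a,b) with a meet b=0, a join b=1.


Complement pair (a,b): a meet b = bottom, a join b = top.
Here: gcd(a,b)=1 and lcm(a,b)=99, i.e. a*b=99 with a,b coprime.
Pairs found: (1,99), (9,11), (11,9), (99,1)
Total ordered pairs: 4


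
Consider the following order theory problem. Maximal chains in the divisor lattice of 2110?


A maximal chain goes from the minimum element to a maximal element via cover relations.
Counting all min-to-max paths in the cover graph.
Total maximal chains: 6


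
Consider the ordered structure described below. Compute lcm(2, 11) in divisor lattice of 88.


In a divisor lattice, join = lcm (least common multiple).
gcd(2,11) = 1
lcm(2,11) = 2*11/gcd = 22/1 = 22


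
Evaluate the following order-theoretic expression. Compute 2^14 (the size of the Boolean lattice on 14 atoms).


Power set = 2^n.
2^14 = 16384


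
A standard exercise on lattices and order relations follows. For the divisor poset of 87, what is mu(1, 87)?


In a divisor lattice, mu(a,b) = mu(b/a) where mu is the classical Mobius function.
b/a = 87/1 = 87
Prime factorization of 87: primes [3, 29]
87 is squarefree with 2 prime factor(s), so mu(87) = (-1)^2 = 1


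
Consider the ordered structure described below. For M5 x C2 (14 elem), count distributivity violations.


Distributive law: a ^ (b v c) = (a ^ b) v (a ^ c).
Check all 14^3 = 2744 ordered triples (a,b,c).
  e.g. a=(a1,0), b=(a2,0), c=(a3,0): lhs=(a1,0) != rhs=(0,0)
  e.g. a=(a1,0), b=(a2,0), c=(a3,1): lhs=(a1,0) != rhs=(0,0)
Total violating triples: 480


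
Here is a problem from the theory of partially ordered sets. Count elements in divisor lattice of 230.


Divisors of 230: [1, 2, 5, 10, 23, 46, 115, 230]
Count: 8


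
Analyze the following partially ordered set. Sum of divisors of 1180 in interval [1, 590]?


Interval [1,590] in divisors of 1180: [1, 2, 5, 10, 59, 118, 295, 590]
Sum = 1080


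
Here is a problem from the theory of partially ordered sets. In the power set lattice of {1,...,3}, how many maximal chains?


A maximal chain goes from the minimum element to a maximal element via cover relations.
Counting all min-to-max paths in the cover graph.
Total maximal chains: 6


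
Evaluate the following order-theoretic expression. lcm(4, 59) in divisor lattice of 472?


Join=lcm.
gcd(4,59)=1
lcm=236


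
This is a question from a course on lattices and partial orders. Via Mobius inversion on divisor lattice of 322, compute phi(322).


phi(n) = n * prod_{p|n} (1 - 1/p).
Prime divisors of 322: [2, 7, 23]
phi(322) = 322 * (1 - 1/2) * (1 - 1/7) * (1 - 1/23)
phi(322) = 132


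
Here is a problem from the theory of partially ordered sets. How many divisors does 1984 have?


Divisors of 1984: [1, 2, 4, 8, 16, 31, 32, 62, 64, 124, 248, 496, 992, 1984]
Count: 14


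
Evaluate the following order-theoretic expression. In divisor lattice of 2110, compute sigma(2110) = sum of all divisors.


sigma(n) = sum of divisors.
Divisors of 2110: [1, 2, 5, 10, 211, 422, 1055, 2110]
Sum = 3816


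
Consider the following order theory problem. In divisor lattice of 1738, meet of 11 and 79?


In a divisor lattice, meet = gcd (greatest common divisor).
By Euclidean algorithm or factoring: gcd(11,79) = 1


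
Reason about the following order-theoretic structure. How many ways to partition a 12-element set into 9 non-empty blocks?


S(n,k) = k*S(n-1,k) + S(n-1,k-1).
S(11,9) = 1155, S(11,8) = 11880
S(12,9) = 9*1155 + 11880 = 10395 + 11880
S(12,9) = 22275


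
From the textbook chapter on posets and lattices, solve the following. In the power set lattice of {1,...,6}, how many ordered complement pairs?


Complement pair (a,b): a meet b = bottom, a join b = top.
Here: A intersect B = {} and A union B = {1,...,6}.
Pairs found: ({},{1,2,3,4,5,6}), ({1},{2,3,4,5,6}), ({2},{1,3,4,5,6}), ({3},{1,2,4,5,6}), ... (60 more)
Total ordered pairs: 64


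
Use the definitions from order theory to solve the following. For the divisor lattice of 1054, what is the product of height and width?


Height = length of longest chain minus 1; width = size of largest antichain.
A maximum chain: 1 | 31 | 527 | 1054  (height 3).
A maximum antichain: {2, 17, 31}  (width 3).
Product = 3 * 3 = 9


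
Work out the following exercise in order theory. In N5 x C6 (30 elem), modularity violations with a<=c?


Modular law: if a <= c then a v (b ^ c) = (a v b) ^ c.
Check all triples (a,b,c) with a <= c among 30 elements.
  e.g. a=(a,0), b=(c,0), c=(b,0): lhs=(a,0) != rhs=(b,0)
  e.g. a=(a,0), b=(c,1), c=(b,0): lhs=(a,0) != rhs=(b,0)
Total violating triples: 126


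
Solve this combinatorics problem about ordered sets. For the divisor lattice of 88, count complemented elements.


An element a is complemented if some b has a meet b = bottom, a join b = top.
a is complemented iff gcd(a, n/a)=1, i.e. a is a unitary divisor of 88.
Complemented elements: 1, 8, 11, 88
Count: 4


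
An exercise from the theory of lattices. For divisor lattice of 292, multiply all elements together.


Divisors of 292: [1, 2, 4, 73, 146, 292]
Product = n^(d(n)/2) = 292^(6/2)
Product = 24897088


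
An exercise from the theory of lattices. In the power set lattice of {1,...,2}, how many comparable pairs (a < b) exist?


A comparable pair {a,b} has a < b or b < a in the order.
Count unordered pairs where one element is strictly below the other.
Examples: {{},{1}}, {{},{2}}, {{},{1,2}}, {{1},{1,2}}, ...
Total comparable pairs: 5


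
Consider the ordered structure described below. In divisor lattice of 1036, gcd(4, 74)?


Meet=gcd.
gcd(4,74)=2


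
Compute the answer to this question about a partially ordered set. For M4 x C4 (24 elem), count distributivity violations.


Distributive law: a ^ (b v c) = (a ^ b) v (a ^ c).
Check all 24^3 = 13824 ordered triples (a,b,c).
  e.g. a=(a1,0), b=(a2,0), c=(a3,0): lhs=(a1,0) != rhs=(0,0)
  e.g. a=(a1,0), b=(a2,0), c=(a3,1): lhs=(a1,0) != rhs=(0,0)
Total violating triples: 1536


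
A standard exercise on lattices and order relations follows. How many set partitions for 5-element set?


B(n) = number of set partitions of an n-element set.
B(n) satisfies the recurrence: B(n+1) = sum_k C(n,k)*B(k).
B(5) = 52


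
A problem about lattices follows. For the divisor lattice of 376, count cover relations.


A cover relation a -< b holds when a < b with no c strictly between.
Cover relations:
  1 -< 2
  1 -< 47
  2 -< 4
  2 -< 94
  4 -< 8
  4 -< 188
  8 -< 376
  47 -< 94
  ...2 more
Total: 10


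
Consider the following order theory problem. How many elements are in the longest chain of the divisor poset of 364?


A chain is a totally ordered subset; we count the number of elements in a maximum chain.
Compute, for each element x, the size of the longest chain ending at x:
  1: 1
  2: 2
  7: 2
  13: 2
  4: 3
  14: 3
  ...
A maximum chain: 1 < 2 < 4 < 28 < 364
Number of elements in the longest chain: 5


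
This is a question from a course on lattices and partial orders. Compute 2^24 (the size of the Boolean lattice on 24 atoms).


Power set = 2^n.
2^24 = 16777216


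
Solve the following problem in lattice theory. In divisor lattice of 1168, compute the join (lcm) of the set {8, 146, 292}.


In a divisor lattice, join = lcm (least common multiple).
Compute lcm iteratively: start with first element, then lcm(current, next).
Elements: [8, 146, 292]
lcm(8,146) = 584
lcm(584,292) = 584
Final lcm = 584


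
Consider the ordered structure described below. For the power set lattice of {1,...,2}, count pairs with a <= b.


The order relation is {(a,b) : a <= b}, reflexive so it includes (a,a).
Examples: ({},{}), ({},{1,2}), ({},{1}), ({},{2}), ({1,2},{1,2}), ...
Total ordered pairs: 9


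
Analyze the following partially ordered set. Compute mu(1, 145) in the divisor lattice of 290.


In a divisor lattice, mu(a,b) = mu(b/a) where mu is the classical Mobius function.
b/a = 145/1 = 145
Prime factorization of 145: primes [5, 29]
145 is squarefree with 2 prime factor(s), so mu(145) = (-1)^2 = 1


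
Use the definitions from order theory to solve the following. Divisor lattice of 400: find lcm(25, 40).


In a divisor lattice, join = lcm (least common multiple).
gcd(25,40) = 5
lcm(25,40) = 25*40/gcd = 1000/5 = 200


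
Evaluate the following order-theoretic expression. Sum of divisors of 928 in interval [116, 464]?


Interval [116,464] in divisors of 928: [116, 232, 464]
Sum = 812


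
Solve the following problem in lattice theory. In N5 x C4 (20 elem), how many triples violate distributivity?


Distributive law: a ^ (b v c) = (a ^ b) v (a ^ c).
Check all 20^3 = 8000 ordered triples (a,b,c).
  e.g. a=(b,0), b=(a,0), c=(c,0): lhs=(b,0) != rhs=(a,0)
  e.g. a=(b,0), b=(a,0), c=(c,1): lhs=(b,0) != rhs=(a,0)
Total violating triples: 128


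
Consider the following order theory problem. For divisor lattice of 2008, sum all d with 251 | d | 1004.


Interval [251,1004] in divisors of 2008: [251, 502, 1004]
Sum = 1757


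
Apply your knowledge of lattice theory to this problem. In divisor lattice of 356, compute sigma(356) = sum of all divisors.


sigma(n) = sum of divisors.
Divisors of 356: [1, 2, 4, 89, 178, 356]
Sum = 630


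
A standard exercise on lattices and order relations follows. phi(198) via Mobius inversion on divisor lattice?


phi(n) = n * prod_{p|n} (1 - 1/p).
Prime divisors of 198: [2, 3, 11]
phi(198) = 198 * (1 - 1/2) * (1 - 1/3) * (1 - 1/11)
phi(198) = 60


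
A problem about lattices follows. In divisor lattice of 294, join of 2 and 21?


In a divisor lattice, join = lcm (least common multiple).
gcd(2,21) = 1
lcm(2,21) = 2*21/gcd = 42/1 = 42


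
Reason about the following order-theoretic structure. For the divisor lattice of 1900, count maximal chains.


A maximal chain goes from the minimum element to a maximal element via cover relations.
Counting all min-to-max paths in the cover graph.
Total maximal chains: 30


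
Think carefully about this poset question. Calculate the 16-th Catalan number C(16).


C(n) = C(2n, n) / (n+1).
C(32, 16) = 601080390
C(16) = 601080390 / 17 = 35357670


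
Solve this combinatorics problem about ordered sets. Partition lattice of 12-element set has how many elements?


B(n) = number of set partitions of an n-element set.
B(n) satisfies the recurrence: B(n+1) = sum_k C(n,k)*B(k).
B(12) = 4213597


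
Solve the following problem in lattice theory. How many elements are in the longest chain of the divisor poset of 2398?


A chain is a totally ordered subset; we count the number of elements in a maximum chain.
Compute, for each element x, the size of the longest chain ending at x:
  1: 1
  2: 2
  11: 2
  109: 2
  22: 3
  218: 3
  ...
A maximum chain: 1 < 2 < 22 < 2398
Number of elements in the longest chain: 4


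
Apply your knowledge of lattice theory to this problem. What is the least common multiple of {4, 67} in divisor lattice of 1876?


In a divisor lattice, join = lcm (least common multiple).
Compute lcm iteratively: start with first element, then lcm(current, next).
Elements: [4, 67]
lcm(4,67) = 268
Final lcm = 268


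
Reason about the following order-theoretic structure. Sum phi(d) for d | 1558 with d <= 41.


Divisors of 1558 up to 41: [1, 2, 19, 38, 41]
phi values: [1, 1, 18, 18, 40]
Sum = 78


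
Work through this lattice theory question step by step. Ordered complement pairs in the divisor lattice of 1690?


Complement pair (a,b): a meet b = bottom, a join b = top.
Here: gcd(a,b)=1 and lcm(a,b)=1690, i.e. a*b=1690 with a,b coprime.
Pairs found: (1,1690), (2,845), (5,338), (10,169), ... (4 more)
Total ordered pairs: 8


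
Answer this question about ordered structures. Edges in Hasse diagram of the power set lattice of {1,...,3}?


A cover relation a -< b holds when a < b with no c strictly between.
Cover relations:
  {} -< {1}
  {} -< {2}
  {} -< {3}
  {1} -< {1,2}
  {1} -< {1,3}
  {2} -< {1,2}
  {2} -< {2,3}
  {3} -< {1,3}
  ...4 more
Total: 12


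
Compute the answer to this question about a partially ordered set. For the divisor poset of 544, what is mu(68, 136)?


In a divisor lattice, mu(a,b) = mu(b/a) where mu is the classical Mobius function.
b/a = 136/68 = 2
Prime factorization of 2: primes [2]
2 is squarefree with 1 prime factor(s), so mu(2) = (-1)^1 = -1


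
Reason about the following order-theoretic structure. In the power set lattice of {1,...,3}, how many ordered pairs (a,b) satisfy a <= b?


The order relation is {(a,b) : a <= b}, reflexive so it includes (a,a).
Examples: ({},{}), ({},{1,2}), ({},{1,2,3}), ({},{1,3}), ({},{1}), ...
Total ordered pairs: 27


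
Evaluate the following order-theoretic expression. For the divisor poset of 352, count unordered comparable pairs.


A comparable pair {a,b} has a < b or b < a in the order.
Count unordered pairs where one element is strictly below the other.
Examples: {1,2}, {1,4}, {1,8}, {1,11}, ...
Total comparable pairs: 51


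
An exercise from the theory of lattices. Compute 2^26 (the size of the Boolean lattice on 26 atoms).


Power set = 2^n.
2^26 = 67108864


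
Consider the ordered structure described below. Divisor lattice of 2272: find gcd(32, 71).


In a divisor lattice, meet = gcd (greatest common divisor).
By Euclidean algorithm or factoring: gcd(32,71) = 1


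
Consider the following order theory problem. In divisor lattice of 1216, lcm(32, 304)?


Join=lcm.
gcd(32,304)=16
lcm=608


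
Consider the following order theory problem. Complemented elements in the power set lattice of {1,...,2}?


An element a is complemented if some b has a meet b = bottom, a join b = top.
every subset A has complement S\A, so all elements are complemented.
Complemented elements: {}, {1}, {2}, {1,2}
Count: 4


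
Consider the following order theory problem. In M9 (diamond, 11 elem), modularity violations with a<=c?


Modular law: if a <= c then a v (b ^ c) = (a v b) ^ c.
Check all triples (a,b,c) with a <= c among 11 elements.
This lattice is modular (diamonds M_m and their chain-products are modular).
Total violating triples: 0


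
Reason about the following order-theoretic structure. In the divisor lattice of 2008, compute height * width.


Height = length of longest chain minus 1; width = size of largest antichain.
A maximum chain: 1 | 251 | 502 | 1004 | 2008  (height 4).
A maximum antichain: {2, 251}  (width 2).
Product = 4 * 2 = 8


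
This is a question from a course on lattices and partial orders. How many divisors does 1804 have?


Divisors of 1804: [1, 2, 4, 11, 22, 41, 44, 82, 164, 451, 902, 1804]
Count: 12


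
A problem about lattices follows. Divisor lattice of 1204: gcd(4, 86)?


Meet=gcd.
gcd(4,86)=2


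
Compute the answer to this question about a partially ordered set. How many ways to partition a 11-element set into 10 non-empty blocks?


S(n,k) = k*S(n-1,k) + S(n-1,k-1).
S(10,10) = 1, S(10,9) = 45
S(11,10) = 10*1 + 45 = 10 + 45
S(11,10) = 55


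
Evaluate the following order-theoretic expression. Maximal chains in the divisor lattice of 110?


A maximal chain goes from the minimum element to a maximal element via cover relations.
Counting all min-to-max paths in the cover graph.
Total maximal chains: 6


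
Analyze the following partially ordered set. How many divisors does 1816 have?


Divisors of 1816: [1, 2, 4, 8, 227, 454, 908, 1816]
Count: 8


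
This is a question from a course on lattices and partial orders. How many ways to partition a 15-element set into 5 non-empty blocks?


S(n,k) = k*S(n-1,k) + S(n-1,k-1).
S(14,5) = 40075035, S(14,4) = 10391745
S(15,5) = 5*40075035 + 10391745 = 200375175 + 10391745
S(15,5) = 210766920


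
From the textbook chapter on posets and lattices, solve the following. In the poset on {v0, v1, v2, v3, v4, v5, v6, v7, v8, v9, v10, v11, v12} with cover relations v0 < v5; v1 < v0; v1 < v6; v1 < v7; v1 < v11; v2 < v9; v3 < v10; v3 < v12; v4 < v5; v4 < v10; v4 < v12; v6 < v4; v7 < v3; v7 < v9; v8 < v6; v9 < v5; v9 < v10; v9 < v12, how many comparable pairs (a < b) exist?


A comparable pair {a,b} has a < b or b < a in the order.
Count unordered pairs where one element is strictly below the other.
Examples: {v0,v1}, {v0,v5}, {v1,v3}, {v1,v4}, ...
Total comparable pairs: 37


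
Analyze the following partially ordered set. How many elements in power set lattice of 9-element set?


Power set = 2^n.
2^9 = 512


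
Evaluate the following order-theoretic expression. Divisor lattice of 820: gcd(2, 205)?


Meet=gcd.
gcd(2,205)=1


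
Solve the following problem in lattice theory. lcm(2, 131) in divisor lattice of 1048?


Join=lcm.
gcd(2,131)=1
lcm=262


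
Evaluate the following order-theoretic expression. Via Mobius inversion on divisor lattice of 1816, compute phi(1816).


phi(n) = n * prod_{p|n} (1 - 1/p).
Prime divisors of 1816: [2, 227]
phi(1816) = 1816 * (1 - 1/2) * (1 - 1/227)
phi(1816) = 904


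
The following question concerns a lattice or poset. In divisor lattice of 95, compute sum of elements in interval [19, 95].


Interval [19,95] in divisors of 95: [19, 95]
Sum = 114


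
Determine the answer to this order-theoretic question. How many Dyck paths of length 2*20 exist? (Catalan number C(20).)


C(n) = C(2n, n) / (n+1).
C(40, 20) = 137846528820
C(20) = 137846528820 / 21 = 6564120420


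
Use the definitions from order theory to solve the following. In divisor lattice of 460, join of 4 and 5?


In a divisor lattice, join = lcm (least common multiple).
gcd(4,5) = 1
lcm(4,5) = 4*5/gcd = 20/1 = 20


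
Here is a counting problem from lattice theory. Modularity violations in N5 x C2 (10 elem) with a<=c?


Modular law: if a <= c then a v (b ^ c) = (a v b) ^ c.
Check all triples (a,b,c) with a <= c among 10 elements.
  e.g. a=(a,0), b=(c,0), c=(b,0): lhs=(a,0) != rhs=(b,0)
  e.g. a=(a,0), b=(c,1), c=(b,0): lhs=(a,0) != rhs=(b,0)
Total violating triples: 6


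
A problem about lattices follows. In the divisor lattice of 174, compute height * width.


Height = length of longest chain minus 1; width = size of largest antichain.
A maximum chain: 1 | 29 | 87 | 174  (height 3).
A maximum antichain: {2, 3, 29}  (width 3).
Product = 3 * 3 = 9


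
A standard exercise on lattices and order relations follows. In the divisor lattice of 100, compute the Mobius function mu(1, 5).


In a divisor lattice, mu(a,b) = mu(b/a) where mu is the classical Mobius function.
b/a = 5/1 = 5
Prime factorization of 5: primes [5]
5 is squarefree with 1 prime factor(s), so mu(5) = (-1)^1 = -1


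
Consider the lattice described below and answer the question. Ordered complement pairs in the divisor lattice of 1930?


Complement pair (a,b): a meet b = bottom, a join b = top.
Here: gcd(a,b)=1 and lcm(a,b)=1930, i.e. a*b=1930 with a,b coprime.
Pairs found: (1,1930), (2,965), (5,386), (10,193), ... (4 more)
Total ordered pairs: 8


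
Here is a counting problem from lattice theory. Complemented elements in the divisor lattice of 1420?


An element a is complemented if some b has a meet b = bottom, a join b = top.
a is complemented iff gcd(a, n/a)=1, i.e. a is a unitary divisor of 1420.
Complemented elements: 1, 4, 5, 20, 71, 284, ... (2 more)
Count: 8


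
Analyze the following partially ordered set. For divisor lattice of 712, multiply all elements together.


Divisors of 712: [1, 2, 4, 8, 89, 178, 356, 712]
Product = n^(d(n)/2) = 712^(8/2)
Product = 256992219136


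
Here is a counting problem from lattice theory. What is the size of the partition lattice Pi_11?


B(n) = number of set partitions of an n-element set.
B(n) satisfies the recurrence: B(n+1) = sum_k C(n,k)*B(k).
B(11) = 678570


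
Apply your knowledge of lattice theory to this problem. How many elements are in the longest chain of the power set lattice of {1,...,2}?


A chain is a totally ordered subset; we count the number of elements in a maximum chain.
Compute, for each element x, the size of the longest chain ending at x:
  {}: 1
  {1}: 2
  {2}: 2
  {1,2}: 3
A maximum chain: {} < {1} < {1,2}
Number of elements in the longest chain: 3


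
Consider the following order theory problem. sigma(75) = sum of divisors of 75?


sigma(n) = sum of divisors.
Divisors of 75: [1, 3, 5, 15, 25, 75]
Sum = 124


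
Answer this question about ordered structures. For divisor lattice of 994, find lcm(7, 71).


In a divisor lattice, join = lcm (least common multiple).
Compute lcm iteratively: start with first element, then lcm(current, next).
Elements: [7, 71]
lcm(7,71) = 497
Final lcm = 497


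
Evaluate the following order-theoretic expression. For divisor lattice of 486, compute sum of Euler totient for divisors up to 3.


Divisors of 486 up to 3: [1, 2, 3]
phi values: [1, 1, 2]
Sum = 4


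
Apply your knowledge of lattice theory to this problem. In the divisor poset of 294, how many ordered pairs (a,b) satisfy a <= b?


The order relation is {(a,b) : a <= b}, reflexive so it includes (a,a).
Examples: (1,1), (1,14), (1,147), (1,2), (1,21), ...
Total ordered pairs: 54


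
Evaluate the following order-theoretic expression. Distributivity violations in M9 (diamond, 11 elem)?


Distributive law: a ^ (b v c) = (a ^ b) v (a ^ c).
Check all 11^3 = 1331 ordered triples (a,b,c).
  e.g. a=a1, b=a2, c=a3: lhs=a1 != rhs=0
  e.g. a=a1, b=a2, c=a4: lhs=a1 != rhs=0
Total violating triples: 504


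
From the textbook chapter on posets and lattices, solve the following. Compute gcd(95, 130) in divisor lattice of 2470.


In a divisor lattice, meet = gcd (greatest common divisor).
By Euclidean algorithm or factoring: gcd(95,130) = 5


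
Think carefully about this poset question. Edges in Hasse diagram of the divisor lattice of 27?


A cover relation a -< b holds when a < b with no c strictly between.
Cover relations:
  1 -< 3
  3 -< 9
  9 -< 27
Total: 3


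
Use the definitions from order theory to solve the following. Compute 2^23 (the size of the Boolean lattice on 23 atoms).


Power set = 2^n.
2^23 = 8388608


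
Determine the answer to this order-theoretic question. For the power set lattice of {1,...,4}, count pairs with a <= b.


The order relation is {(a,b) : a <= b}, reflexive so it includes (a,a).
Examples: ({},{}), ({},{1,2}), ({},{1,2,3}), ({},{1,2,3,4}), ({},{1,2,4}), ...
Total ordered pairs: 81


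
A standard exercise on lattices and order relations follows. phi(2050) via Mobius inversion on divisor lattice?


phi(n) = n * prod_{p|n} (1 - 1/p).
Prime divisors of 2050: [2, 5, 41]
phi(2050) = 2050 * (1 - 1/2) * (1 - 1/5) * (1 - 1/41)
phi(2050) = 800


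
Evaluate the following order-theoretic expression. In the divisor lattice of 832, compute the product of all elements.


Divisors of 832: [1, 2, 4, 8, 13, 16, 26, 32, 52, 64, 104, 208, 416, 832]
Product = n^(d(n)/2) = 832^(14/2)
Product = 275970896268800032768


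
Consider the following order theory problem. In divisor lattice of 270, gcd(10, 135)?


Meet=gcd.
gcd(10,135)=5


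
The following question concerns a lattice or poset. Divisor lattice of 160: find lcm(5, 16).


In a divisor lattice, join = lcm (least common multiple).
gcd(5,16) = 1
lcm(5,16) = 5*16/gcd = 80/1 = 80


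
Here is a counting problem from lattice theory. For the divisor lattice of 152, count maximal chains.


A maximal chain goes from the minimum element to a maximal element via cover relations.
Counting all min-to-max paths in the cover graph.
Total maximal chains: 4


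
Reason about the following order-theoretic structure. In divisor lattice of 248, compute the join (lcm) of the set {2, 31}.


In a divisor lattice, join = lcm (least common multiple).
Compute lcm iteratively: start with first element, then lcm(current, next).
Elements: [2, 31]
lcm(2,31) = 62
Final lcm = 62


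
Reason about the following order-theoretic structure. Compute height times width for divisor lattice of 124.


Height = length of longest chain minus 1; width = size of largest antichain.
A maximum chain: 1 | 31 | 62 | 124  (height 3).
A maximum antichain: {2, 31}  (width 2).
Product = 3 * 2 = 6


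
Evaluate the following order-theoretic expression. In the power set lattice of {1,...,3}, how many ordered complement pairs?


Complement pair (a,b): a meet b = bottom, a join b = top.
Here: A intersect B = {} and A union B = {1,...,3}.
Pairs found: ({},{1,2,3}), ({1},{2,3}), ({2},{1,3}), ({3},{1,2}), ... (4 more)
Total ordered pairs: 8


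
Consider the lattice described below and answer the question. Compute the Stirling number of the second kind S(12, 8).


S(n,k) = k*S(n-1,k) + S(n-1,k-1).
S(11,8) = 11880, S(11,7) = 63987
S(12,8) = 8*11880 + 63987 = 95040 + 63987
S(12,8) = 159027
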